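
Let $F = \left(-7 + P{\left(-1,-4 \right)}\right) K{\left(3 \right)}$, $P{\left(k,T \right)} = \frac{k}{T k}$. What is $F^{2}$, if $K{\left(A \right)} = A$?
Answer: $\frac{7569}{16} \approx 473.06$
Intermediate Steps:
$P{\left(k,T \right)} = \frac{1}{T}$ ($P{\left(k,T \right)} = k \frac{1}{T k} = \frac{1}{T}$)
$F = - \frac{87}{4}$ ($F = \left(-7 + \frac{1}{-4}\right) 3 = \left(-7 - \frac{1}{4}\right) 3 = \left(- \frac{29}{4}\right) 3 = - \frac{87}{4} \approx -21.75$)
$F^{2} = \left(- \frac{87}{4}\right)^{2} = \frac{7569}{16}$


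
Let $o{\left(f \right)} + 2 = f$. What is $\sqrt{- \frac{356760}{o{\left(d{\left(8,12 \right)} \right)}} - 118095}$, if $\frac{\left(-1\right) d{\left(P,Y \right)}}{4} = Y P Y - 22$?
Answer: $\frac{i \sqrt{603312612315}}{2261} \approx 343.53 i$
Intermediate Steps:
$d{\left(P,Y \right)} = 88 - 4 P Y^{2}$ ($d{\left(P,Y \right)} = - 4 \left(Y P Y - 22\right) = - 4 \left(P Y Y - 22\right) = - 4 \left(P Y^{2} - 22\right) = - 4 \left(-22 + P Y^{2}\right) = 88 - 4 P Y^{2}$)
$o{\left(f \right)} = -2 + f$
$\sqrt{- \frac{356760}{o{\left(d{\left(8,12 \right)} \right)}} - 118095} = \sqrt{- \frac{356760}{-2 + \left(88 - 32 \cdot 12^{2}\right)} - 118095} = \sqrt{- \frac{356760}{-2 + \left(88 - 32 \cdot 144\right)} - 118095} = \sqrt{- \frac{356760}{-2 + \left(88 - 4608\right)} - 118095} = \sqrt{- \frac{356760}{-2 - 4520} - 118095} = \sqrt{- \frac{356760}{-4522} - 118095} = \sqrt{\left(-356760\right) \left(- \frac{1}{4522}\right) - 118095} = \sqrt{\frac{178380}{2261} - 118095} = \sqrt{- \frac{266834415}{2261}} = \frac{i \sqrt{603312612315}}{2261}$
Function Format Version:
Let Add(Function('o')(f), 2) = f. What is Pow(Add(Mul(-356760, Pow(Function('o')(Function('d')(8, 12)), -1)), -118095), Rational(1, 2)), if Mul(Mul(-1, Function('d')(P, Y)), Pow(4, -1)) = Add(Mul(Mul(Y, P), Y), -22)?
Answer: Mul(Rational(1, 2261), I, Pow(603312612315, Rational(1, 2))) ≈ Mul(343.53, I)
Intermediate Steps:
Function('d')(P, Y) = Add(88, Mul(-4, P, Pow(Y, 2))) (Function('d')(P, Y) = Mul(-4, Add(Mul(Mul(Y, P), Y), -22)) = Mul(-4, Add(Mul(Mul(P, Y), Y), -22)) = Mul(-4, Add(Mul(P, Pow(Y, 2)), -22)) = Mul(-4, Add(-22, Mul(P, Pow(Y, 2)))) = Add(88, Mul(-4, P, Pow(Y, 2))))
Function('o')(f) = Add(-2, f)
Pow(Add(Mul(-356760, Pow(Function('o')(Function('d')(8, 12)), -1)), -118095), Rational(1, 2)) = Pow(Add(Mul(-356760, Pow(Add(-2, Add(88, Mul(-4, 8, Pow(12, 2)))), -1)), -118095), Rational(1, 2)) = Pow(Add(Mul(-356760, Pow(Add(-2, Add(88, Mul(-4, 8, 144))), -1)), -118095), Rational(1, 2)) = Pow(Add(Mul(-356760, Pow(Add(-2, Add(88, -4608)), -1)), -118095), Rational(1, 2)) = Pow(Add(Mul(-356760, Pow(Add(-2, -4520), -1)), -118095), Rational(1, 2)) = Pow(Add(Mul(-356760, Pow(-4522, -1)), -118095), Rational(1, 2)) = Pow(Add(Mul(-356760, Rational(-1, 4522)), -118095), Rational(1, 2)) = Pow(Add(Rational(178380, 2261), -118095), Rational(1, 2)) = Pow(Rational(-266834415, 2261), Rational(1, 2)) = Mul(Rational(1, 2261), I, Pow(603312612315, Rational(1, 2)))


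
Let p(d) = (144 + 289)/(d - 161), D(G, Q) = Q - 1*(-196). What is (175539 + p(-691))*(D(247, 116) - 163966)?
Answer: -12237947518465/426 ≈ -2.8728e+10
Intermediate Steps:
D(G, Q) = 196 + Q (D(G, Q) = Q + 196 = 196 + Q)
p(d) = 433/(-161 + d)
(175539 + p(-691))*(D(247, 116) - 163966) = (175539 + 433/(-161 - 691))*((196 + 116) - 163966) = (175539 + 433/(-852))*(312 - 163966) = (175539 + 433*(-1/852))*(-163654) = (175539 - 433/852)*(-163654) = (149558795/852)*(-163654) = -12237947518465/426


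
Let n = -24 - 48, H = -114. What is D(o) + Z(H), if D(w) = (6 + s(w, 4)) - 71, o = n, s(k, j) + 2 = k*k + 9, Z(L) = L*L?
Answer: 18122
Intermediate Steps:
Z(L) = L**2
s(k, j) = 7 + k**2 (s(k, j) = -2 + (k*k + 9) = -2 + (k**2 + 9) = -2 + (9 + k**2) = 7 + k**2)
n = -72
o = -72
D(w) = -58 + w**2 (D(w) = (6 + (7 + w**2)) - 71 = (13 + w**2) - 71 = -58 + w**2)
D(o) + Z(H) = (-58 + (-72)**2) + (-114)**2 = (-58 + 5184) + 12996 = 5126 + 12996 = 18122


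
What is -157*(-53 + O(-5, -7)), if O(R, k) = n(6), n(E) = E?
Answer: 7379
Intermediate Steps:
O(R, k) = 6
-157*(-53 + O(-5, -7)) = -157*(-53 + 6) = -157*(-47) = 7379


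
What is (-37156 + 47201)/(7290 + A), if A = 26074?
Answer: 10045/33364 ≈ 0.30107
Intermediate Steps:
(-37156 + 47201)/(7290 + A) = (-37156 + 47201)/(7290 + 26074) = 10045/33364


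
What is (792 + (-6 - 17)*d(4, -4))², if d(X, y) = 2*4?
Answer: 369664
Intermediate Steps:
d(X, y) = 8
(792 + (-6 - 17)*d(4, -4))² = (792 + (-6 - 17)*8)² = (792 - 23*8)² = (792 - 184)² = 608² = 369664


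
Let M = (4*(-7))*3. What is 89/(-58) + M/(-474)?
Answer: -6219/4582 ≈ -1.3573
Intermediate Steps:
M = -84 (M = -28*3 = -84)
89/(-58) + M/(-474) = 89/(-58) - 84/(-474) = 89*(-1/58) - 84*(-1/474) = -89/58 + 14/79 = -6219/4582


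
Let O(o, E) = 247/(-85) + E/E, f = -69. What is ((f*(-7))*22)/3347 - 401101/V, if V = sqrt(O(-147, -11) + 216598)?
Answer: 10626/3347 - 401101*sqrt(391226695)/9205334 ≈ -858.67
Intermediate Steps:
O(o, E) = -162/85 (O(o, E) = 247*(-1/85) + 1 = -247/85 + 1 = -162/85)
V = 2*sqrt(391226695)/85 (V = sqrt(-162/85 + 216598) = sqrt(18410668/85) = 2*sqrt(391226695)/85 ≈ 465.40)
((f*(-7))*22)/3347 - 401101/V = (-69*(-7)*22)/3347 - 401101*sqrt(391226695)/9205334 = (483*22)*(1/3347) - 401101*sqrt(391226695)/9205334 = 10626*(1/3347) - 401101*sqrt(391226695)/9205334 = 10626/3347 - 401101*sqrt(391226695)/9205334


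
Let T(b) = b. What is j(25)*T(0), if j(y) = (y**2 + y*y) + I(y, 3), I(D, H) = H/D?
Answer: 0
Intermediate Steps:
j(y) = 2*y**2 + 3/y (j(y) = (y**2 + y*y) + 3/y = (y**2 + y**2) + 3/y = 2*y**2 + 3/y)
j(25)*T(0) = ((3 + 2*25**3)/25)*0 = ((3 + 2*15625)/25)*0 = ((3 + 31250)/25)*0 = ((1/25)*31253)*0 = (31253/25)*0 = 0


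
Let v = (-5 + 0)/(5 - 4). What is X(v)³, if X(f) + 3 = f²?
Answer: 10648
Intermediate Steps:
v = -5 (v = -5/1 = -5*1 = -5)
X(f) = -3 + f²
X(v)³ = (-3 + (-5)²)³ = (-3 + 25)³ = 22³ = 10648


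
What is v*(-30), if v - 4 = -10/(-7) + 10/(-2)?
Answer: -90/7 ≈ -12.857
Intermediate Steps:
v = 3/7 (v = 4 + (-10/(-7) + 10/(-2)) = 4 + (-10*(-⅐) + 10*(-½)) = 4 + (10/7 - 5) = 4 - 25/7 = 3/7 ≈ 0.42857)
v*(-30) = (3/7)*(-30) = -90/7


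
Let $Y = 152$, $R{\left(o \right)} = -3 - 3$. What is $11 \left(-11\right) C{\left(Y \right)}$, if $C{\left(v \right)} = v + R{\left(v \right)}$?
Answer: $-17666$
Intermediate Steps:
$R{\left(o \right)} = -6$ ($R{\left(o \right)} = -3 - 3 = -6$)
$C{\left(v \right)} = -6 + v$ ($C{\left(v \right)} = v - 6 = -6 + v$)
$11 \left(-11\right) C{\left(Y \right)} = 11 \left(-11\right) \left(-6 + 152\right) = \left(-121\right) 146 = -17666$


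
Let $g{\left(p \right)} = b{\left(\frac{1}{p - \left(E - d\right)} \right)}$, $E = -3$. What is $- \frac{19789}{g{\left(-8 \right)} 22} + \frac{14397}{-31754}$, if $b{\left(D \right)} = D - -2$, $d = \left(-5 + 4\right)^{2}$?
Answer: $- \frac{16335953}{31754} \approx -514.45$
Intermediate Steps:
$d = 1$ ($d = \left(-1\right)^{2} = 1$)
$b{\left(D \right)} = 2 + D$ ($b{\left(D \right)} = D + 2 = 2 + D$)
$g{\left(p \right)} = 2 + \frac{1}{4 + p}$ ($g{\left(p \right)} = 2 + \frac{1}{p + \left(1 - -3\right)} = 2 + \frac{1}{p + \left(1 + 3\right)} = 2 + \frac{1}{p + 4} = 2 + \frac{1}{4 + p}$)
$- \frac{19789}{g{\left(-8 \right)} 22} + \frac{14397}{-31754} = - \frac{19789}{\frac{9 + 2 \left(-8\right)}{4 - 8} \cdot 22} + \frac{14397}{-31754} = - \frac{19789}{\frac{9 - 16}{-4} \cdot 22} + 14397 \left(- \frac{1}{31754}\right) = - \frac{19789}{\left(- \frac{1}{4}\right) \left(-7\right) 22} - \frac{14397}{31754} = - \frac{19789}{\frac{7}{4} \cdot 22} - \frac{14397}{31754} = - \frac{19789}{\frac{77}{2}} - \frac{14397}{31754} = \left(-19789\right) \frac{2}{77} - \frac{14397}{31754} = -514 - \frac{14397}{31754} = - \frac{16335953}{31754}$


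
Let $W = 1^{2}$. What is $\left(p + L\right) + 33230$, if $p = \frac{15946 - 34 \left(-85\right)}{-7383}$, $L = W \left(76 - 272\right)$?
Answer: $\frac{243871186}{7383} \approx 33031.0$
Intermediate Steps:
$W = 1$
$L = -196$ ($L = 1 \left(76 - 272\right) = 1 \left(-196\right) = -196$)
$p = - \frac{18836}{7383}$ ($p = \left(15946 - -2890\right) \left(- \frac{1}{7383}\right) = \left(15946 + 2890\right) \left(- \frac{1}{7383}\right) = 18836 \left(- \frac{1}{7383}\right) = - \frac{18836}{7383} \approx -2.5513$)
$\left(p + L\right) + 33230 = \left(- \frac{18836}{7383} - 196\right) + 33230 = - \frac{1465904}{7383} + 33230 = \frac{243871186}{7383}$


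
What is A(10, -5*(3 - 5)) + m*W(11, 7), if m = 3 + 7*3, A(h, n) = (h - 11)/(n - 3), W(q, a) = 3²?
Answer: 1511/7 ≈ 215.86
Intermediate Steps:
W(q, a) = 9
A(h, n) = (-11 + h)/(-3 + n)
m = 24 (m = 3 + 21 = 24)
A(10, -5*(3 - 5)) + m*W(11, 7) = (-11 + 10)/(-3 - 5*(3 - 5)) + 24*9 = -1/(-3 - 5*(-2)) + 216 = -1/(-3 + 10) + 216 = -1/7 + 216 = (⅐)*(-1) + 216 = -⅐ + 216 = 1511/7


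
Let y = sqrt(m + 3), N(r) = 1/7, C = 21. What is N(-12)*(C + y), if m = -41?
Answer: 3 + I*sqrt(38)/7 ≈ 3.0 + 0.88063*I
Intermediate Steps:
N(r) = 1/7
y = I*sqrt(38) (y = sqrt(-41 + 3) = sqrt(-38) = I*sqrt(38) ≈ 6.1644*I)
N(-12)*(C + y) = (21 + I*sqrt(38))/7 = 3 + I*sqrt(38)/7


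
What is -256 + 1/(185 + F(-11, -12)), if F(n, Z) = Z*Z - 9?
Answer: -81919/320 ≈ -256.00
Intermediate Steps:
F(n, Z) = -9 + Z² (F(n, Z) = Z² - 9 = -9 + Z²)
-256 + 1/(185 + F(-11, -12)) = -256 + 1/(185 + (-9 + (-12)²)) = -256 + 1/(185 + (-9 + 144)) = -256 + 1/(185 + 135) = -256 + 1/320 = -81919/320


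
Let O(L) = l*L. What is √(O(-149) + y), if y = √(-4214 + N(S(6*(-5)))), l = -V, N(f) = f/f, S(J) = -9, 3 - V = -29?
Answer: √(4768 + I*√4213) ≈ 69.052 + 0.47*I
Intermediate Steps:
V = 32 (V = 3 - 1*(-29) = 3 + 29 = 32)
N(f) = 1
l = -32 (l = -1*32 = -32)
O(L) = -32*L
y = I*√4213 (y = √(-4214 + 1) = √(-4213) = I*√4213 ≈ 64.908*I)
√(O(-149) + y) = √(-32*(-149) + I*√4213) = √(4768 + I*√4213)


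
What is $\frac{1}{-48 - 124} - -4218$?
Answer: $\frac{725495}{172} \approx 4218.0$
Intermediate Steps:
$\frac{1}{-48 - 124} - -4218 = \frac{1}{-172} + 4218 = - \frac{1}{172} + 4218 = \frac{725495}{172}$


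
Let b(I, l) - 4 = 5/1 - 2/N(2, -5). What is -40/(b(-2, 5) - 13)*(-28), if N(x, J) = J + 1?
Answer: -320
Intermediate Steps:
N(x, J) = 1 + J
b(I, l) = 19/2 (b(I, l) = 4 + (5/1 - 2/(1 - 5)) = 4 + (5*1 - 2/(-4)) = 4 + (5 - 2*(-¼)) = 4 + (5 + ½) = 4 + 11/2 = 19/2)
-40/(b(-2, 5) - 13)*(-28) = -40/(19/2 - 13)*(-28) = -40/(-7/2)*(-28) = -40*(-2/7)*(-28) = (80/7)*(-28) = -320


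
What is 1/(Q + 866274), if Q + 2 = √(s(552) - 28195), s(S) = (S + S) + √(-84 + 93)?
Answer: 54142/46901700317 - I*√1693/187606801268 ≈ 1.1544e-6 - 2.1932e-10*I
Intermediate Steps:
s(S) = 3 + 2*S (s(S) = 2*S + √9 = 2*S + 3 = 3 + 2*S)
Q = -2 + 4*I*√1693 (Q = -2 + √((3 + 2*552) - 28195) = -2 + √((3 + 1104) - 28195) = -2 + √(1107 - 28195) = -2 + √(-27088) = -2 + 4*I*√1693 ≈ -2.0 + 164.58*I)
1/(Q + 866274) = 1/((-2 + 4*I*√1693) + 866274) = 1/(866272 + 4*I*√1693)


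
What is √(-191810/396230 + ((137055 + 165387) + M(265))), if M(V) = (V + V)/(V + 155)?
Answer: √837599689968868974/1664166 ≈ 549.95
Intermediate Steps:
M(V) = 2*V/(155 + V) (M(V) = (2*V)/(155 + V) = 2*V/(155 + V))
√(-191810/396230 + ((137055 + 165387) + M(265))) = √(-191810/396230 + ((137055 + 165387) + 2*265/(155 + 265))) = √(-191810*1/396230 + (302442 + 2*265/420)) = √(-19181/39623 + (302442 + 2*265*(1/420))) = √(-19181/39623 + (302442 + 53/42)) = √(-19181/39623 + 12702617/42) = √(503314987789/1664166) = √837599689968868974/1664166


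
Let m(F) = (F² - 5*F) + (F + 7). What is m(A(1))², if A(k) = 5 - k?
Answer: 49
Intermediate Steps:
m(F) = 7 + F² - 4*F (m(F) = (F² - 5*F) + (7 + F) = 7 + F² - 4*F)
m(A(1))² = (7 + (5 - 1*1)² - 4*(5 - 1*1))² = (7 + (5 - 1)² - 4*(5 - 1))² = (7 + 4² - 4*4)² = (7 + 16 - 16)² = 7² = 49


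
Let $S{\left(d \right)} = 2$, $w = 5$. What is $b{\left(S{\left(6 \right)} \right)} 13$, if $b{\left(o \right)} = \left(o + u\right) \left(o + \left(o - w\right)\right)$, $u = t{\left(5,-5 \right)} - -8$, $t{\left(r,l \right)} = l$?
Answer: $-65$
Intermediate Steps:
$u = 3$ ($u = -5 - -8 = -5 + 8 = 3$)
$b{\left(o \right)} = \left(-5 + 2 o\right) \left(3 + o\right)$ ($b{\left(o \right)} = \left(o + 3\right) \left(o + \left(o - 5\right)\right) = \left(3 + o\right) \left(o + \left(o - 5\right)\right) = \left(3 + o\right) \left(o + \left(-5 + o\right)\right) = \left(3 + o\right) \left(-5 + 2 o\right) = \left(-5 + 2 o\right) \left(3 + o\right)$)
$b{\left(S{\left(6 \right)} \right)} 13 = \left(-15 + 2 + 2 \cdot 2^{2}\right) 13 = \left(-15 + 2 + 2 \cdot 4\right) 13 = \left(-15 + 2 + 8\right) 13 = \left(-5\right) 13 = -65$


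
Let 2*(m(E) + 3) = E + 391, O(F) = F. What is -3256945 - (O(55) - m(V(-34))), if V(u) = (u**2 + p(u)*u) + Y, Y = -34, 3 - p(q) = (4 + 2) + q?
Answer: -6513547/2 ≈ -3.2568e+6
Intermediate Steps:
p(q) = -3 - q (p(q) = 3 - ((4 + 2) + q) = 3 - (6 + q) = 3 + (-6 - q) = -3 - q)
V(u) = -34 + u**2 + u*(-3 - u) (V(u) = (u**2 + (-3 - u)*u) - 34 = (u**2 + u*(-3 - u)) - 34 = -34 + u**2 + u*(-3 - u))
m(E) = 385/2 + E/2 (m(E) = -3 + (E + 391)/2 = -3 + (391 + E)/2 = -3 + (391/2 + E/2) = 385/2 + E/2)
-3256945 - (O(55) - m(V(-34))) = -3256945 - (55 - (385/2 + (-34 - 3*(-34))/2)) = -3256945 - (55 - (385/2 + (-34 + 102)/2)) = -3256945 - (55 - (385/2 + (1/2)*68)) = -3256945 - (55 - (385/2 + 34)) = -3256945 - (55 - 1*453/2) = -3256945 - (55 - 453/2) = -3256945 - 1*(-343/2) = -3256945 + 343/2 = -6513547/2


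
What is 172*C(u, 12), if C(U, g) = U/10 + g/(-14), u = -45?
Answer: -6450/7 ≈ -921.43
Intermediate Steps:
C(U, g) = -g/14 + U/10 (C(U, g) = U*(1/10) + g*(-1/14) = U/10 - g/14 = -g/14 + U/10)
172*C(u, 12) = 172*(-1/14*12 + (1/10)*(-45)) = 172*(-6/7 - 9/2) = 172*(-75/14) = -6450/7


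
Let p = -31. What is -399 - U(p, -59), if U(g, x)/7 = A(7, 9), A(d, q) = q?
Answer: -462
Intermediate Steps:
U(g, x) = 63 (U(g, x) = 7*9 = 63)
-399 - U(p, -59) = -399 - 1*63 = -399 - 63 = -462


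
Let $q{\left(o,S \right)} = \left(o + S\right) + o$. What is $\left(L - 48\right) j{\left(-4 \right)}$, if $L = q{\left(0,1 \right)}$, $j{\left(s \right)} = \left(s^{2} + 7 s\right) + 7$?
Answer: $235$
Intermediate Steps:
$j{\left(s \right)} = 7 + s^{2} + 7 s$
$q{\left(o,S \right)} = S + 2 o$ ($q{\left(o,S \right)} = \left(S + o\right) + o = S + 2 o$)
$L = 1$ ($L = 1 + 2 \cdot 0 = 1 + 0 = 1$)
$\left(L - 48\right) j{\left(-4 \right)} = \left(1 - 48\right) \left(7 + \left(-4\right)^{2} + 7 \left(-4\right)\right) = - 47 \left(7 + 16 - 28\right) = \left(-47\right) \left(-5\right) = 235$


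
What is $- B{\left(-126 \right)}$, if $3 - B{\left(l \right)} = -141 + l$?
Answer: $-270$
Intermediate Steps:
$B{\left(l \right)} = 144 - l$ ($B{\left(l \right)} = 3 - \left(-141 + l\right) = 144 - l$)
$- B{\left(-126 \right)} = - (144 - -126) = - (144 + 126) = \left(-1\right) 270 = -270$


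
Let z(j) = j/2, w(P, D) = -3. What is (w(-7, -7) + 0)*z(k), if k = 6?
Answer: -9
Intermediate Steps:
z(j) = j/2 (z(j) = j*(½) = j/2)
(w(-7, -7) + 0)*z(k) = (-3 + 0)*((½)*6) = -3*3 = -9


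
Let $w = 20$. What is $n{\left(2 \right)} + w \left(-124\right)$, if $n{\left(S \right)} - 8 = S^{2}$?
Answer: $-2468$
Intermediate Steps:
$n{\left(S \right)} = 8 + S^{2}$
$n{\left(2 \right)} + w \left(-124\right) = \left(8 + 2^{2}\right) + 20 \left(-124\right) = \left(8 + 4\right) - 2480 = 12 - 2480 = -2468$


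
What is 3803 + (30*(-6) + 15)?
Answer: 3638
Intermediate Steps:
3803 + (30*(-6) + 15) = 3803 + (-180 + 15) = 3803 - 165 = 3638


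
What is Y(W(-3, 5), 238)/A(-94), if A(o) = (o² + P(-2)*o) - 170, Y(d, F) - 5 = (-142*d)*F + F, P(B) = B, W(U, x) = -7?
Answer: 236815/8854 ≈ 26.747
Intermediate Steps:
Y(d, F) = 5 + F - 142*F*d (Y(d, F) = 5 + ((-142*d)*F + F) = 5 + (-142*F*d + F) = 5 + (F - 142*F*d) = 5 + F - 142*F*d)
A(o) = -170 + o² - 2*o (A(o) = (o² - 2*o) - 170 = -170 + o² - 2*o)
Y(W(-3, 5), 238)/A(-94) = (5 + 238 - 142*238*(-7))/(-170 + (-94)² - 2*(-94)) = (5 + 238 + 236572)/(-170 + 8836 + 188) = 236815/8854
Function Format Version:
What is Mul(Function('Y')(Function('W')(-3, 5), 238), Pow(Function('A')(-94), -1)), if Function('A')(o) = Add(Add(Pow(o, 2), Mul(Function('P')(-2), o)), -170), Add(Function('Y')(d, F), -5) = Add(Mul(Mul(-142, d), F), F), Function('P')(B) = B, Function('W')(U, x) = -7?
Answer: Rational(236815, 8854) ≈ 26.747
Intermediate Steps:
Function('Y')(d, F) = Add(5, F, Mul(-142, F, d)) (Function('Y')(d, F) = Add(5, Add(Mul(Mul(-142, d), F), F)) = Add(5, Add(Mul(-142, F, d), F)) = Add(5, Add(F, Mul(-142, F, d))) = Add(5, F, Mul(-142, F, d)))
Function('A')(o) = Add(-170, Pow(o, 2), Mul(-2, o)) (Function('A')(o) = Add(Add(Pow(o, 2), Mul(-2, o)), -170) = Add(-170, Pow(o, 2), Mul(-2, o)))
Mul(Function('Y')(Function('W')(-3, 5), 238), Pow(Function('A')(-94), -1)) = Mul(Add(5, 238, Mul(-142, 238, -7)), Pow(Add(-170, Pow(-94, 2), Mul(-2, -94)), -1)) = Mul(Add(5, 238, 236572), Pow(Add(-170, 8836, 188), -1)) = Mul(236815, Pow(8854, -1)) = Mul(236815, Rational(1, 8854)) = Rational(236815, 8854)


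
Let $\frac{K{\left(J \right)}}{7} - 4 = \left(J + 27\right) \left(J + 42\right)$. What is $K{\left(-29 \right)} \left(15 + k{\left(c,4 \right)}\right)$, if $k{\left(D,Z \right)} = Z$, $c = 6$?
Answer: $-2926$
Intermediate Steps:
$K{\left(J \right)} = 28 + 7 \left(27 + J\right) \left(42 + J\right)$ ($K{\left(J \right)} = 28 + 7 \left(J + 27\right) \left(J + 42\right) = 28 + 7 \left(27 + J\right) \left(42 + J\right)$)
$K{\left(-29 \right)} \left(15 + k{\left(c,4 \right)}\right) = \left(7966 + 7 \left(-29\right)^{2} + 483 \left(-29\right)\right) \left(15 + 4\right) = \left(7966 + 7 \cdot 841 - 14007\right) 19 = \left(7966 + 5887 - 14007\right) 19 = \left(-154\right) 19 = -2926$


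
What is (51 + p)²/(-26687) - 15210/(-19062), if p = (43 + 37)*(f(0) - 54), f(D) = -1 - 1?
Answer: -20750836904/28261533 ≈ -734.24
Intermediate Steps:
f(D) = -2
p = -4480 (p = (43 + 37)*(-2 - 54) = 80*(-56) = -4480)
(51 + p)²/(-26687) - 15210/(-19062) = (51 - 4480)²/(-26687) - 15210/(-19062) = (-4429)²*(-1/26687) - 15210*(-1/19062) = 19616041*(-1/26687) + 845/1059 = -19616041/26687 + 845/1059 = -20750836904/28261533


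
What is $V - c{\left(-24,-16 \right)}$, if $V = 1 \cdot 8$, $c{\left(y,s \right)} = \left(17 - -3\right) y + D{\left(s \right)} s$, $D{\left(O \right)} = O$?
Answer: $232$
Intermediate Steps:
$c{\left(y,s \right)} = s^{2} + 20 y$ ($c{\left(y,s \right)} = \left(17 - -3\right) y + s s = \left(17 + 3\right) y + s^{2} = 20 y + s^{2} = s^{2} + 20 y$)
$V = 8$
$V - c{\left(-24,-16 \right)} = 8 - \left(\left(-16\right)^{2} + 20 \left(-24\right)\right) = 8 - \left(256 - 480\right) = 8 - -224 = 8 + 224 = 232$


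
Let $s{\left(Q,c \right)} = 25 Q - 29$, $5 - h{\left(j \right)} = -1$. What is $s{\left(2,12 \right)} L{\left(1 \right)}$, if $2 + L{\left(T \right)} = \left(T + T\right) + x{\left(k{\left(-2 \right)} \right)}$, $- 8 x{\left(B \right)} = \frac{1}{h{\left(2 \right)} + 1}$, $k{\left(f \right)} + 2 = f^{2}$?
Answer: $- \frac{3}{8} \approx -0.375$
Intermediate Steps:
$h{\left(j \right)} = 6$ ($h{\left(j \right)} = 5 - -1 = 5 + 1 = 6$)
$s{\left(Q,c \right)} = -29 + 25 Q$
$k{\left(f \right)} = -2 + f^{2}$
$x{\left(B \right)} = - \frac{1}{56}$ ($x{\left(B \right)} = - \frac{1}{8 \left(6 + 1\right)} = - \frac{1}{8 \cdot 7} = \left(- \frac{1}{8}\right) \frac{1}{7} = - \frac{1}{56}$)
$L{\left(T \right)} = - \frac{113}{56} + 2 T$ ($L{\left(T \right)} = -2 + \left(\left(T + T\right) - \frac{1}{56}\right) = -2 + \left(2 T - \frac{1}{56}\right) = -2 + \left(- \frac{1}{56} + 2 T\right) = - \frac{113}{56} + 2 T$)
$s{\left(2,12 \right)} L{\left(1 \right)} = \left(-29 + 25 \cdot 2\right) \left(- \frac{113}{56} + 2 \cdot 1\right) = \left(-29 + 50\right) \left(- \frac{113}{56} + 2\right) = 21 \left(- \frac{1}{56}\right) = - \frac{3}{8}$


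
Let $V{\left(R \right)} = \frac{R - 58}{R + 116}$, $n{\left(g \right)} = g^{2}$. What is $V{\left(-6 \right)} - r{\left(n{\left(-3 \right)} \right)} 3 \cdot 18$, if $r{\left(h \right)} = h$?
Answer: $- \frac{26762}{55} \approx -486.58$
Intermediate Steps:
$V{\left(R \right)} = \frac{-58 + R}{116 + R}$
$V{\left(-6 \right)} - r{\left(n{\left(-3 \right)} \right)} 3 \cdot 18 = \frac{-58 - 6}{116 - 6} - \left(-3\right)^{2} \cdot 3 \cdot 18 = \frac{1}{110} \left(-64\right) - 9 \cdot 3 \cdot 18 = \frac{1}{110} \left(-64\right) - 27 \cdot 18 = - \frac{32}{55} - 486 = - \frac{26762}{55}$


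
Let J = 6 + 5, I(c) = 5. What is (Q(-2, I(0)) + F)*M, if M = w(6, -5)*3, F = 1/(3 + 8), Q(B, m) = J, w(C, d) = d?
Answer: -1830/11 ≈ -166.36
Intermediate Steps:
J = 11
Q(B, m) = 11
F = 1/11 ≈ 0.090909
M = -15 (M = -5*3 = -15)
(Q(-2, I(0)) + F)*M = (11 + 1/11)*(-15) = (122/11)*(-15) = -1830/11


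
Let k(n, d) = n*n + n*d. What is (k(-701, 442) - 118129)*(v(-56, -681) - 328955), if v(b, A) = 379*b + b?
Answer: -22215406050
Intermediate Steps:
k(n, d) = n² + d*n
v(b, A) = 380*b
(k(-701, 442) - 118129)*(v(-56, -681) - 328955) = (-701*(442 - 701) - 118129)*(380*(-56) - 328955) = (-701*(-259) - 118129)*(-21280 - 328955) = (181559 - 118129)*(-350235) = 63430*(-350235) = -22215406050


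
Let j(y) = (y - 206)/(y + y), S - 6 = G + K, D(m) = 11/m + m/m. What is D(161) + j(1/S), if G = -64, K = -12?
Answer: 2322125/322 ≈ 7211.6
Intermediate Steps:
D(m) = 1 + 11/m (D(m) = 11/m + 1 = 1 + 11/m)
S = -70 (S = 6 + (-64 - 12) = 6 - 76 = -70)
j(y) = (-206 + y)/(2*y) (j(y) = (-206 + y)/((2*y)) = (-206 + y)*(1/(2*y)) = (-206 + y)/(2*y))
D(161) + j(1/S) = (11 + 161)/161 + (-206 + 1/(-70))/(2*(1/(-70))) = (1/161)*172 + (-206 - 1/70)/(2*(-1/70)) = 172/161 + (½)*(-70)*(-14421/70) = 172/161 + 14421/2 = 2322125/322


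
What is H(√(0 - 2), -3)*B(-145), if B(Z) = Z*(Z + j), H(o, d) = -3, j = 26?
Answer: -51765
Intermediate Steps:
B(Z) = Z*(26 + Z) (B(Z) = Z*(Z + 26) = Z*(26 + Z))
H(√(0 - 2), -3)*B(-145) = -(-435)*(26 - 145) = -(-435)*(-119) = -3*17255 = -51765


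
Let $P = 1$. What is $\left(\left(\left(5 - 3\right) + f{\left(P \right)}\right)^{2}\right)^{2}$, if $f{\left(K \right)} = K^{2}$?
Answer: $81$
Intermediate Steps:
$\left(\left(\left(5 - 3\right) + f{\left(P \right)}\right)^{2}\right)^{2} = \left(\left(\left(5 - 3\right) + 1^{2}\right)^{2}\right)^{2} = \left(\left(\left(5 - 3\right) + 1\right)^{2}\right)^{2} = \left(\left(2 + 1\right)^{2}\right)^{2} = \left(3^{2}\right)^{2} = 9^{2} = 81$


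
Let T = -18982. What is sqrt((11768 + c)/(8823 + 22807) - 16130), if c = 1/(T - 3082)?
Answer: I*sqrt(490988419293241018730)/174471080 ≈ 127.0*I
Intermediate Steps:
c = -1/22064 (c = 1/(-18982 - 3082) = 1/(-22064) = -1/22064 ≈ -4.5323e-5)
sqrt((11768 + c)/(8823 + 22807) - 16130) = sqrt((11768 - 1/22064)/(8823 + 22807) - 16130) = sqrt((259649151/22064)/31630 - 16130) = sqrt((259649151/22064)*(1/31630) - 16130) = sqrt(259649151/697884320 - 16130) = sqrt(-11256614432449/697884320) = I*sqrt(490988419293241018730)/174471080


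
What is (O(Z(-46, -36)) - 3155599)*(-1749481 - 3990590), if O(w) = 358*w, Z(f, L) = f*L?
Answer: 14710372695321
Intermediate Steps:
Z(f, L) = L*f
(O(Z(-46, -36)) - 3155599)*(-1749481 - 3990590) = (358*(-36*(-46)) - 3155599)*(-1749481 - 3990590) = (358*1656 - 3155599)*(-5740071) = (592848 - 3155599)*(-5740071) = -2562751*(-5740071) = 14710372695321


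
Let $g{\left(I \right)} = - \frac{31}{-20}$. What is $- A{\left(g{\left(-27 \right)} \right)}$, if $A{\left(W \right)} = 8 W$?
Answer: $- \frac{62}{5} \approx -12.4$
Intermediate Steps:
$g{\left(I \right)} = \frac{31}{20}$ ($g{\left(I \right)} = \left(-31\right) \left(- \frac{1}{20}\right) = \frac{31}{20}$)
$- A{\left(g{\left(-27 \right)} \right)} = - \frac{8 \cdot 31}{20} = \left(-1\right) \frac{62}{5} = - \frac{62}{5}$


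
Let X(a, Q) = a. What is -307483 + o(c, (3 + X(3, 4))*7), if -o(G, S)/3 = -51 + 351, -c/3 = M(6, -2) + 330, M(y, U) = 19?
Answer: -308383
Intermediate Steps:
c = -1047 (c = -3*(19 + 330) = -3*349 = -1047)
o(G, S) = -900 (o(G, S) = -3*(-51 + 351) = -3*300 = -900)
-307483 + o(c, (3 + X(3, 4))*7) = -307483 - 900 = -308383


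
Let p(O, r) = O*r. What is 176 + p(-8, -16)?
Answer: 304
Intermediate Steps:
176 + p(-8, -16) = 176 - 8*(-16) = 176 + 128 = 304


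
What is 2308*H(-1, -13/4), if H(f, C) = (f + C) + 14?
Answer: 22503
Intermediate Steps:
H(f, C) = 14 + C + f (H(f, C) = (C + f) + 14 = 14 + C + f)
2308*H(-1, -13/4) = 2308*(14 - 13/4 - 1) = 2308*(39/4) = 22503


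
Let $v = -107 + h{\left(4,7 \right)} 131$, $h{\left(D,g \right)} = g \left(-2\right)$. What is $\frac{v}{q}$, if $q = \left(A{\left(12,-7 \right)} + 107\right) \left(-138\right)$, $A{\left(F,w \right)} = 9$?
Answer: $\frac{647}{5336} \approx 0.12125$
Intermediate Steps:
$h{\left(D,g \right)} = - 2 g$
$q = -16008$ ($q = \left(9 + 107\right) \left(-138\right) = 116 \left(-138\right) = -16008$)
$v = -1941$ ($v = -107 + \left(-2\right) 7 \cdot 131 = -107 - 1834 = -1941$)
$\frac{v}{q} = - \frac{1941}{-16008} = \left(-1941\right) \left(- \frac{1}{16008}\right) = \frac{647}{5336}$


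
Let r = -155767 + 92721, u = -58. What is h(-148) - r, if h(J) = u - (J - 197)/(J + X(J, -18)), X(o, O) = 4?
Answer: 3023309/48 ≈ 62986.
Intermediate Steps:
h(J) = -58 - (-197 + J)/(4 + J) (h(J) = -58 - (J - 197)/(J + 4) = -58 - (-197 + J)/(4 + J))
r = -63046
h(-148) - r = (-35 - 59*(-148))/(4 - 148) - 1*(-63046) = (-35 + 8732)/(-144) + 63046 = -1/144*8697 + 63046 = -2899/48 + 63046 = 3023309/48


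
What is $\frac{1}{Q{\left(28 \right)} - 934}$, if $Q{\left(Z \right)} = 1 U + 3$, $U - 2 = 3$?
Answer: $- \frac{1}{926} \approx -0.0010799$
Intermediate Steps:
$U = 5$ ($U = 2 + 3 = 5$)
$Q{\left(Z \right)} = 8$ ($Q{\left(Z \right)} = 1 \cdot 5 + 3 = 5 + 3 = 8$)
$\frac{1}{Q{\left(28 \right)} - 934} = \frac{1}{8 - 934} = \frac{1}{-926} = - \frac{1}{926}$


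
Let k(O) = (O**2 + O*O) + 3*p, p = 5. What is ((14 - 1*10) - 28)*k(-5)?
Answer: -1560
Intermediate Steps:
k(O) = 15 + 2*O**2 (k(O) = (O**2 + O*O) + 3*5 = (O**2 + O**2) + 15 = 2*O**2 + 15 = 15 + 2*O**2)
((14 - 1*10) - 28)*k(-5) = ((14 - 1*10) - 28)*(15 + 2*(-5)**2) = ((14 - 10) - 28)*(15 + 2*25) = (4 - 28)*(15 + 50) = -24*65 = -1560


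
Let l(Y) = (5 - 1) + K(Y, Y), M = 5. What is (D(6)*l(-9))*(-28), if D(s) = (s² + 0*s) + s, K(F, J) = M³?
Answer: -151704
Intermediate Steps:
K(F, J) = 125 (K(F, J) = 5³ = 125)
D(s) = s + s² (D(s) = (s² + 0) + s = s² + s = s + s²)
l(Y) = 129 (l(Y) = (5 - 1) + 125 = 4 + 125 = 129)
(D(6)*l(-9))*(-28) = ((6*(1 + 6))*129)*(-28) = ((6*7)*129)*(-28) = (42*129)*(-28) = 5418*(-28) = -151704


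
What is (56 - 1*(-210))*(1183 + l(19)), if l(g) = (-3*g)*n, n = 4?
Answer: 254030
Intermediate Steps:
l(g) = -12*g (l(g) = -3*g*4 = -12*g)
(56 - 1*(-210))*(1183 + l(19)) = (56 - 1*(-210))*(1183 - 12*19) = (56 + 210)*(1183 - 228) = 266*955 = 254030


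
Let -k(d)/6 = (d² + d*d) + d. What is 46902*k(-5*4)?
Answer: -219501360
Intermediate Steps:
k(d) = -12*d² - 6*d (k(d) = -6*((d² + d*d) + d) = -6*((d² + d²) + d) = -6*(2*d² + d) = -6*(d + 2*d²) = -12*d² - 6*d)
46902*k(-5*4) = 46902*(-6*(-5*4)*(1 + 2*(-5*4))) = 46902*(-6*(-20)*(1 + 2*(-20))) = 46902*(-6*(-20)*(1 - 40)) = 46902*(-6*(-20)*(-39)) = 46902*(-4680) = -219501360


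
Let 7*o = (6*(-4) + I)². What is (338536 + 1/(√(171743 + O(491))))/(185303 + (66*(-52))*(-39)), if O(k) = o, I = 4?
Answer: 338536/319151 + √8418207/383811311751 ≈ 1.0607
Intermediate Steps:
o = 400/7 (o = (6*(-4) + 4)²/7 = (-24 + 4)²/7 = (⅐)*(-20)² = (⅐)*400 = 400/7 ≈ 57.143)
O(k) = 400/7
(338536 + 1/(√(171743 + O(491))))/(185303 + (66*(-52))*(-39)) = (338536 + 1/(√(171743 + 400/7)))/(185303 + (66*(-52))*(-39)) = (338536 + 1/(√(1202601/7)))/(185303 - 3432*(-39)) = (338536 + 1/(√8418207/7))/(185303 + 133848) = (338536 + √8418207/1202601)/319151 = (338536 + √8418207/1202601)*(1/319151) = 338536/319151 + √8418207/383811311751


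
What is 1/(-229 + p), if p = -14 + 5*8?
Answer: -1/203 ≈ -0.0049261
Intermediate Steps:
p = 26 (p = -14 + 40 = 26)
1/(-229 + p) = 1/(-229 + 26) = 1/(-203) = -1/203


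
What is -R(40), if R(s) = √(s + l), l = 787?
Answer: -√827 ≈ -28.758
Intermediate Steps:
R(s) = √(787 + s) (R(s) = √(s + 787) = √(787 + s))
-R(40) = -√(787 + 40) = -√827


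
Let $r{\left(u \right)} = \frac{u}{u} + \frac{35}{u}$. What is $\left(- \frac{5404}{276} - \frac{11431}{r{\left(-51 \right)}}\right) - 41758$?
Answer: $- \frac{86348137}{1104} \approx -78214.0$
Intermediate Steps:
$r{\left(u \right)} = 1 + \frac{35}{u}$
$\left(- \frac{5404}{276} - \frac{11431}{r{\left(-51 \right)}}\right) - 41758 = \left(- \frac{5404}{276} - \frac{11431}{\frac{1}{-51} \left(35 - 51\right)}\right) - 41758 = \left(\left(-5404\right) \frac{1}{276} - \frac{11431}{\left(- \frac{1}{51}\right) \left(-16\right)}\right) - 41758 = \left(- \frac{1351}{69} - \frac{11431}{\frac{16}{51}}\right) - 41758 = \left(- \frac{1351}{69} - \frac{582981}{16}\right) - 41758 = - \frac{40247305}{1104} - 41758 = - \frac{86348137}{1104}$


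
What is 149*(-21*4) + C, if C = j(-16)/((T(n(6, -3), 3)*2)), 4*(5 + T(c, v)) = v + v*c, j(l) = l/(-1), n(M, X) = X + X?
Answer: -438092/35 ≈ -12517.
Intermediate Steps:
n(M, X) = 2*X
j(l) = -l (j(l) = l*(-1) = -l)
T(c, v) = -5 + v/4 + c*v/4 (T(c, v) = -5 + (v + v*c)/4 = -5 + (v + c*v)/4 = -5 + (v/4 + c*v/4) = -5 + v/4 + c*v/4)
C = -32/35 (C = (-1*(-16))/(((-5 + (1/4)*3 + (1/4)*(2*(-3))*3)*2)) = 16/(((-5 + 3/4 + (1/4)*(-6)*3)*2)) = 16/(((-5 + 3/4 - 9/2)*2)) = 16/((-35/4*2)) = 16/(-35/2) = 16*(-2/35) = -32/35 ≈ -0.91429)
149*(-21*4) + C = 149*(-21*4) - 32/35 = 149*(-84) - 32/35 = -12516 - 32/35 = -438092/35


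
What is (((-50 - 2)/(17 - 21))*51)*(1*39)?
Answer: 25857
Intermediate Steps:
(((-50 - 2)/(17 - 21))*51)*(1*39) = (-52/(-4)*51)*39 = (-52*(-¼)*51)*39 = (13*51)*39 = 663*39 = 25857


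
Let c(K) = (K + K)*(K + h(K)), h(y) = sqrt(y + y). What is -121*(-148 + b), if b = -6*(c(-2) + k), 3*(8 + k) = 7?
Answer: 19602 - 5808*I ≈ 19602.0 - 5808.0*I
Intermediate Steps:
k = -17/3 (k = -8 + (1/3)*7 = -8 + 7/3 = -17/3 ≈ -5.6667)
h(y) = sqrt(2)*sqrt(y) (h(y) = sqrt(2*y) = sqrt(2)*sqrt(y))
c(K) = 2*K*(K + sqrt(2)*sqrt(K)) (c(K) = (K + K)*(K + sqrt(2)*sqrt(K)) = (2*K)*(K + sqrt(2)*sqrt(K)) = 2*K*(K + sqrt(2)*sqrt(K)))
b = -14 + 48*I (b = -6*(2*(-2)*(-2 + sqrt(2)*sqrt(-2)) - 17/3) = -6*(2*(-2)*(-2 + sqrt(2)*(I*sqrt(2))) - 17/3) = -6*(2*(-2)*(-2 + 2*I) - 17/3) = -6*((8 - 8*I) - 17/3) = -6*(7/3 - 8*I) = -14 + 48*I ≈ -14.0 + 48.0*I)
-121*(-148 + b) = -121*(-148 + (-14 + 48*I)) = -121*(-162 + 48*I) = 19602 - 5808*I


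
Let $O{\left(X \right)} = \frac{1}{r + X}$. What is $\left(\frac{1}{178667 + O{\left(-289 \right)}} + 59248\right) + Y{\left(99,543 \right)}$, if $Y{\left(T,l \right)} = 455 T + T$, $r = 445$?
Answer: $\frac{2909619356932}{27872053} \approx 1.0439 \cdot 10^{5}$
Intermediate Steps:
$O{\left(X \right)} = \frac{1}{445 + X}$
$Y{\left(T,l \right)} = 456 T$
$\left(\frac{1}{178667 + O{\left(-289 \right)}} + 59248\right) + Y{\left(99,543 \right)} = \left(\frac{1}{178667 + \frac{1}{445 - 289}} + 59248\right) + 456 \cdot 99 = \left(\frac{1}{178667 + \frac{1}{156}} + 59248\right) + 45144 = \left(\frac{1}{\frac{27872053}{156}} + 59248\right) + 45144 = \left(\frac{156}{27872053} + 59248\right) + 45144 = \frac{1651363396300}{27872053} + 45144 = \frac{2909619356932}{27872053}$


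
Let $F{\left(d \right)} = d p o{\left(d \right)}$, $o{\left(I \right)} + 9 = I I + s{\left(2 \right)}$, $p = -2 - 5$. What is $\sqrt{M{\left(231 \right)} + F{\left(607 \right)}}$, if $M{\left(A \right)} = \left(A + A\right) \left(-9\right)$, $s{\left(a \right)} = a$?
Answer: $18 i \sqrt{4831834} \approx 39567.0 i$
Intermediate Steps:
$p = -7$ ($p = -2 - 5 = -7$)
$o{\left(I \right)} = -7 + I^{2}$ ($o{\left(I \right)} = -9 + \left(I I + 2\right) = -9 + \left(I^{2} + 2\right) = -9 + \left(2 + I^{2}\right) = -7 + I^{2}$)
$F{\left(d \right)} = - 7 d \left(-7 + d^{2}\right)$ ($F{\left(d \right)} = d \left(-7\right) \left(-7 + d^{2}\right) = - 7 d \left(-7 + d^{2}\right)$)
$M{\left(A \right)} = - 18 A$ ($M{\left(A \right)} = 2 A \left(-9\right) = - 18 A$)
$\sqrt{M{\left(231 \right)} + F{\left(607 \right)}} = \sqrt{\left(-18\right) 231 + 7 \cdot 607 \left(7 - 607^{2}\right)} = \sqrt{-4158 + 7 \cdot 607 \left(7 - 368449\right)} = \sqrt{-4158 + 7 \cdot 607 \left(-368442\right)} = \sqrt{-4158 - 1565510058} = \sqrt{-1565514216} = 18 i \sqrt{4831834}$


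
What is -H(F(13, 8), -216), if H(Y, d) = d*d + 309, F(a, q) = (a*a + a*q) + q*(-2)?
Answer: -46965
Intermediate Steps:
F(a, q) = a² - 2*q + a*q (F(a, q) = (a² + a*q) - 2*q = a² - 2*q + a*q)
H(Y, d) = 309 + d² (H(Y, d) = d² + 309 = 309 + d²)
-H(F(13, 8), -216) = -(309 + (-216)²) = -(309 + 46656) = -1*46965 = -46965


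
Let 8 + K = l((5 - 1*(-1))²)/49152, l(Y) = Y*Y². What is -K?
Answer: 1805/256 ≈ 7.0508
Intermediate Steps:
l(Y) = Y³
K = -1805/256 (K = -8 + ((5 - 1*(-1))²)³/49152 = -8 + ((5 + 1)²)³*(1/49152) = -8 + (6²)³*(1/49152) = -8 + 36³*(1/49152) = -8 + 46656*(1/49152) = -8 + 243/256 = -1805/256 ≈ -7.0508)
-K = -1*(-1805/256) = 1805/256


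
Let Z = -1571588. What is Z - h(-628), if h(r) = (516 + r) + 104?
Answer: -1571580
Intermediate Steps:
h(r) = 620 + r
Z - h(-628) = -1571588 - (620 - 628) = -1571588 - 1*(-8) = -1571588 + 8 = -1571580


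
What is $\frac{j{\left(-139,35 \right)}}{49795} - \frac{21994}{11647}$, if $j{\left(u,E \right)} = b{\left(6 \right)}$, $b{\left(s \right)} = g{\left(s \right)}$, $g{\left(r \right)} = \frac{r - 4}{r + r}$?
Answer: $- \frac{6571135733}{3479774190} \approx -1.8884$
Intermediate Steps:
$g{\left(r \right)} = \frac{-4 + r}{2 r}$
$b{\left(s \right)} = \frac{-4 + s}{2 s}$
$j{\left(u,E \right)} = \frac{1}{6}$ ($j{\left(u,E \right)} = \frac{-4 + 6}{2 \cdot 6} = \frac{1}{2} \cdot \frac{1}{6} \cdot 2 = \frac{1}{6}$)
$\frac{j{\left(-139,35 \right)}}{49795} - \frac{21994}{11647} = \frac{1}{6 \cdot 49795} - \frac{21994}{11647} = \frac{1}{6} \cdot \frac{1}{49795} - \frac{21994}{11647} = \frac{1}{298770} - \frac{21994}{11647} = - \frac{6571135733}{3479774190}$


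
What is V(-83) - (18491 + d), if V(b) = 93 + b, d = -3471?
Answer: -15010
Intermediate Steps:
V(-83) - (18491 + d) = (93 - 83) - (18491 - 3471) = 10 - 1*15020 = 10 - 15020 = -15010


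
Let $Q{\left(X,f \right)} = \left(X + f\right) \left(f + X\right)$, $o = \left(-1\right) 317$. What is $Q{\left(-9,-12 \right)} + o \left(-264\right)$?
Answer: $84129$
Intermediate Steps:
$o = -317$
$Q{\left(X,f \right)} = \left(X + f\right)^{2}$ ($Q{\left(X,f \right)} = \left(X + f\right) \left(X + f\right) = \left(X + f\right)^{2}$)
$Q{\left(-9,-12 \right)} + o \left(-264\right) = \left(-9 - 12\right)^{2} - -83688 = \left(-21\right)^{2} + 83688 = 441 + 83688 = 84129$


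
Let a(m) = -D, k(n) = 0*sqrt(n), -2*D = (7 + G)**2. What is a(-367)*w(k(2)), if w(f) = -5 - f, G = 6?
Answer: -845/2 ≈ -422.50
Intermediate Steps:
D = -169/2 (D = -(7 + 6)**2/2 = -1/2*13**2 = -1/2*169 = -169/2 ≈ -84.500)
k(n) = 0
a(m) = 169/2 (a(m) = -1*(-169/2) = 169/2)
a(-367)*w(k(2)) = 169*(-5 - 1*0)/2 = 169*(-5 + 0)/2 = (169/2)*(-5) = -845/2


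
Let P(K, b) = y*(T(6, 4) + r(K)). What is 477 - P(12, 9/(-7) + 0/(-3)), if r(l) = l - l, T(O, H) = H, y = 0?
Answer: 477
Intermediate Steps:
r(l) = 0
P(K, b) = 0 (P(K, b) = 0*(4 + 0) = 0*4 = 0)
477 - P(12, 9/(-7) + 0/(-3)) = 477 - 1*0 = 477 + 0 = 477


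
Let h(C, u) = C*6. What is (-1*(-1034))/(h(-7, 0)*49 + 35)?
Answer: -1034/2023 ≈ -0.51112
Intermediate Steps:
h(C, u) = 6*C
(-1*(-1034))/(h(-7, 0)*49 + 35) = (-1*(-1034))/((6*(-7))*49 + 35) = 1034/(-42*49 + 35) = 1034/(-2058 + 35) = 1034/(-2023) = 1034*(-1/2023) = -1034/2023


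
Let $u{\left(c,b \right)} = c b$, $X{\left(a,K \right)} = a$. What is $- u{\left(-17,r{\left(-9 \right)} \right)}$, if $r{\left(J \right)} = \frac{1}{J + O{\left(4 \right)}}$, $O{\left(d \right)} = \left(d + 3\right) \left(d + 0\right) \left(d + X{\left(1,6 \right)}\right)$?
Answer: $\frac{17}{131} \approx 0.12977$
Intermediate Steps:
$O{\left(d \right)} = d \left(1 + d\right) \left(3 + d\right)$ ($O{\left(d \right)} = \left(d + 3\right) \left(d + 0\right) \left(d + 1\right) = \left(3 + d\right) d \left(1 + d\right) = d \left(3 + d\right) \left(1 + d\right) = d \left(1 + d\right) \left(3 + d\right)$)
$r{\left(J \right)} = \frac{1}{140 + J}$ ($r{\left(J \right)} = \frac{1}{J + 4 \left(3 + 4^{2} + 4 \cdot 4\right)} = \frac{1}{J + 4 \left(3 + 16 + 16\right)} = \frac{1}{J + 4 \cdot 35} = \frac{1}{J + 140} = \frac{1}{140 + J}$)
$u{\left(c,b \right)} = b c$
$- u{\left(-17,r{\left(-9 \right)} \right)} = - \frac{-17}{140 - 9} = - \frac{-17}{131} = \left(-1\right) \left(- \frac{17}{131}\right) = \frac{17}{131}$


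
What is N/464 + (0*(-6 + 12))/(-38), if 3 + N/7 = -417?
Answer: -735/116 ≈ -6.3362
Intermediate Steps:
N = -2940 (N = -21 + 7*(-417) = -21 - 2919 = -2940)
N/464 + (0*(-6 + 12))/(-38) = -2940/464 + (0*(-6 + 12))/(-38) = -2940*1/464 + (0*6)*(-1/38) = -735/116 + 0*(-1/38) = -735/116 + 0 = -735/116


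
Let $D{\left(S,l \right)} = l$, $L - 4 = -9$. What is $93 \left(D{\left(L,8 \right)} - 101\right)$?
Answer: $-8649$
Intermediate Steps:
$L = -5$ ($L = 4 - 9 = -5$)
$93 \left(D{\left(L,8 \right)} - 101\right) = 93 \left(8 - 101\right) = 93 \left(-93\right) = -8649$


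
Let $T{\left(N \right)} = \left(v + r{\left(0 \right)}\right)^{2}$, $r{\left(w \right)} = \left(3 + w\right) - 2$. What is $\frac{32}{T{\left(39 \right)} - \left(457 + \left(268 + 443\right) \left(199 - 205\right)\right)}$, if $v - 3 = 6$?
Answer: $\frac{32}{3909} \approx 0.0081862$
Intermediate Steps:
$v = 9$ ($v = 3 + 6 = 9$)
$r{\left(w \right)} = 1 + w$
$T{\left(N \right)} = 100$ ($T{\left(N \right)} = \left(9 + \left(1 + 0\right)\right)^{2} = \left(9 + 1\right)^{2} = 10^{2} = 100$)
$\frac{32}{T{\left(39 \right)} - \left(457 + \left(268 + 443\right) \left(199 - 205\right)\right)} = \frac{32}{100 - \left(457 + \left(268 + 443\right) \left(199 - 205\right)\right)} = \frac{32}{100 - \left(457 + 711 \left(-6\right)\right)} = \frac{32}{100 - -3809} = \frac{32}{100 + \left(-457 + 4266\right)} = \frac{32}{100 + 3809} = \frac{32}{3909}$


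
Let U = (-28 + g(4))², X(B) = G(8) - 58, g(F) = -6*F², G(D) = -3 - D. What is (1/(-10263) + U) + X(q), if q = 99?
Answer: 157095740/10263 ≈ 15307.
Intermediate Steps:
X(B) = -69 (X(B) = (-3 - 1*8) - 58 = (-3 - 8) - 58 = -11 - 58 = -69)
U = 15376 (U = (-28 - 6*4²)² = (-28 - 6*16)² = (-28 - 96)² = (-124)² = 15376)
(1/(-10263) + U) + X(q) = (1/(-10263) + 15376) - 69 = (-1/10263 + 15376) - 69 = 157803887/10263 - 69 = 157095740/10263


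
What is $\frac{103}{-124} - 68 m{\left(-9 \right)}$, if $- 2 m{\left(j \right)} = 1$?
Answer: $\frac{4113}{124} \approx 33.169$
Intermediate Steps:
$m{\left(j \right)} = - \frac{1}{2}$ ($m{\left(j \right)} = \left(- \frac{1}{2}\right) 1 = - \frac{1}{2}$)
$\frac{103}{-124} - 68 m{\left(-9 \right)} = \frac{103}{-124} - -34 = 103 \left(- \frac{1}{124}\right) + 34 = - \frac{103}{124} + 34 = \frac{4113}{124}$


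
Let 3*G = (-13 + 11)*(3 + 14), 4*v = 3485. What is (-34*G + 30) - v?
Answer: -5471/12 ≈ -455.92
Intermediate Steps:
v = 3485/4 (v = (¼)*3485 = 3485/4 ≈ 871.25)
G = -34/3 (G = ((-13 + 11)*(3 + 14))/3 = (-2*17)/3 = (⅓)*(-34) = -34/3 ≈ -11.333)
(-34*G + 30) - v = (-34*(-34/3) + 30) - 1*3485/4 = (1156/3 + 30) - 3485/4 = 1246/3 - 3485/4 = -5471/12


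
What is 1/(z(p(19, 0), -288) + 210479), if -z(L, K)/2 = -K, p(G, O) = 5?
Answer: 1/209903 ≈ 4.7641e-6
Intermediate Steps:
z(L, K) = 2*K (z(L, K) = -(-2)*K = 2*K)
1/(z(p(19, 0), -288) + 210479) = 1/(2*(-288) + 210479) = 1/(-576 + 210479) = 1/209903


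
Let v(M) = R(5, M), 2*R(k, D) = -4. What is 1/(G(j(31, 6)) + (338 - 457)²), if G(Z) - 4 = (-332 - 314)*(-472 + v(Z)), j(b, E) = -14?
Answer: 1/320369 ≈ 3.1214e-6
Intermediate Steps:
R(k, D) = -2 (R(k, D) = (½)*(-4) = -2)
v(M) = -2
G(Z) = 306208 (G(Z) = 4 + (-332 - 314)*(-472 - 2) = 4 - 646*(-474) = 4 + 306204 = 306208)
1/(G(j(31, 6)) + (338 - 457)²) = 1/(306208 + (338 - 457)²) = 1/(306208 + (-119)²) = 1/(306208 + 14161) = 1/320369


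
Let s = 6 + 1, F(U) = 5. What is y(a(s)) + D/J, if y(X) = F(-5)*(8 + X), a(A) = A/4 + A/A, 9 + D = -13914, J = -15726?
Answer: 572797/10484 ≈ 54.635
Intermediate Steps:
s = 7
D = -13923 (D = -9 - 13914 = -13923)
a(A) = 1 + A/4 (a(A) = A*(¼) + 1 = A/4 + 1 = 1 + A/4)
y(X) = 40 + 5*X (y(X) = 5*(8 + X) = 40 + 5*X)
y(a(s)) + D/J = (40 + 5*(1 + (¼)*7)) - 13923/(-15726) = (40 + 5*(1 + 7/4)) - 13923*(-1/15726) = (40 + 5*(11/4)) + 4641/5242 = (40 + 55/4) + 4641/5242 = 215/4 + 4641/5242 = 572797/10484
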